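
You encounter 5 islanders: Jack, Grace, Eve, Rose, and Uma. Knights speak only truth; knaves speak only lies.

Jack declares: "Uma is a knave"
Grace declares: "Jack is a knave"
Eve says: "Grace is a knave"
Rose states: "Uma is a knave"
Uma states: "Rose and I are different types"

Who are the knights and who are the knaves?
Jack is a knave.
Grace is a knight.
Eve is a knave.
Rose is a knave.
Uma is a knight.

Verification:
- Jack (knave) says "Uma is a knave" - this is FALSE (a lie) because Uma is a knight.
- Grace (knight) says "Jack is a knave" - this is TRUE because Jack is a knave.
- Eve (knave) says "Grace is a knave" - this is FALSE (a lie) because Grace is a knight.
- Rose (knave) says "Uma is a knave" - this is FALSE (a lie) because Uma is a knight.
- Uma (knight) says "Rose and I are different types" - this is TRUE because Uma is a knight and Rose is a knave.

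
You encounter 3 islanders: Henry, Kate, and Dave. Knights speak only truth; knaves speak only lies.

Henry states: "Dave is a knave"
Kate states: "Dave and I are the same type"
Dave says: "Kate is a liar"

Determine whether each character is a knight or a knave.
Henry is a knave.
Kate is a knave.
Dave is a knight.

Verification:
- Henry (knave) says "Dave is a knave" - this is FALSE (a lie) because Dave is a knight.
- Kate (knave) says "Dave and I are the same type" - this is FALSE (a lie) because Kate is a knave and Dave is a knight.
- Dave (knight) says "Kate is a liar" - this is TRUE because Kate is a knave.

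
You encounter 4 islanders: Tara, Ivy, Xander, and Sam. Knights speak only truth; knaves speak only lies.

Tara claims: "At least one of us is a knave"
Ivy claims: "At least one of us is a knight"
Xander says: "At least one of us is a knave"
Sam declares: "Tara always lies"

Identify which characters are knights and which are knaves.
Tara is a knight.
Ivy is a knight.
Xander is a knight.
Sam is a knave.

Verification:
- Tara (knight) says "At least one of us is a knave" - this is TRUE because Sam is a knave.
- Ivy (knight) says "At least one of us is a knight" - this is TRUE because Tara, Ivy, and Xander are knights.
- Xander (knight) says "At least one of us is a knave" - this is TRUE because Sam is a knave.
- Sam (knave) says "Tara always lies" - this is FALSE (a lie) because Tara is a knight.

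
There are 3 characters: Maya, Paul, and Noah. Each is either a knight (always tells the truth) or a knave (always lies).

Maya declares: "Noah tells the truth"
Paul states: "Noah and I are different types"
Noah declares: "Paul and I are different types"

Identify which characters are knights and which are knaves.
Maya is a knave.
Paul is a knave.
Noah is a knave.

Verification:
- Maya (knave) says "Noah tells the truth" - this is FALSE (a lie) because Noah is a knave.
- Paul (knave) says "Noah and I are different types" - this is FALSE (a lie) because Paul is a knave and Noah is a knave.
- Noah (knave) says "Paul and I are different types" - this is FALSE (a lie) because Noah is a knave and Paul is a knave.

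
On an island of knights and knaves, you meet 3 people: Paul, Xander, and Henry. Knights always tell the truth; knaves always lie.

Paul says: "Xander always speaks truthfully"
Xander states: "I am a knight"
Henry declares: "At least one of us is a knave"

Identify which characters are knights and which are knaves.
Paul is a knave.
Xander is a knave.
Henry is a knight.

Verification:
- Paul (knave) says "Xander always speaks truthfully" - this is FALSE (a lie) because Xander is a knave.
- Xander (knave) says "I am a knight" - this is FALSE (a lie) because Xander is a knave.
- Henry (knight) says "At least one of us is a knave" - this is TRUE because Paul and Xander are knaves.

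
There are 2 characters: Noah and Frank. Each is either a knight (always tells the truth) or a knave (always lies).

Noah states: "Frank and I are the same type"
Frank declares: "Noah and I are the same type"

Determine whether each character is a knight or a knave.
Noah is a knight.
Frank is a knight.

Verification:
- Noah (knight) says "Frank and I are the same type" - this is TRUE because Noah is a knight and Frank is a knight.
- Frank (knight) says "Noah and I are the same type" - this is TRUE because Frank is a knight and Noah is a knight.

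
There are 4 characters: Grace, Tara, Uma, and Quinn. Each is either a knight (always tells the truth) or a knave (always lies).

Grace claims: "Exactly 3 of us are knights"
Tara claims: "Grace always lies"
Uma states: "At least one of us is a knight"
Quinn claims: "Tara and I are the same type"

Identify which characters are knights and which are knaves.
Grace is a knave.
Tara is a knight.
Uma is a knight.
Quinn is a knave.

Verification:
- Grace (knave) says "Exactly 3 of us are knights" - this is FALSE (a lie) because there are 2 knights.
- Tara (knight) says "Grace always lies" - this is TRUE because Grace is a knave.
- Uma (knight) says "At least one of us is a knight" - this is TRUE because Tara and Uma are knights.
- Quinn (knave) says "Tara and I are the same type" - this is FALSE (a lie) because Quinn is a knave and Tara is a knight.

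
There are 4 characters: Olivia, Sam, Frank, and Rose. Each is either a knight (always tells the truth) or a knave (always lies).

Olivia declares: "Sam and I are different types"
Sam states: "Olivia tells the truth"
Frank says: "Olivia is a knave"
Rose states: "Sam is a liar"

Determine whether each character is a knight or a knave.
Olivia is a knave.
Sam is a knave.
Frank is a knight.
Rose is a knight.

Verification:
- Olivia (knave) says "Sam and I are different types" - this is FALSE (a lie) because Olivia is a knave and Sam is a knave.
- Sam (knave) says "Olivia tells the truth" - this is FALSE (a lie) because Olivia is a knave.
- Frank (knight) says "Olivia is a knave" - this is TRUE because Olivia is a knave.
- Rose (knight) says "Sam is a liar" - this is TRUE because Sam is a knave.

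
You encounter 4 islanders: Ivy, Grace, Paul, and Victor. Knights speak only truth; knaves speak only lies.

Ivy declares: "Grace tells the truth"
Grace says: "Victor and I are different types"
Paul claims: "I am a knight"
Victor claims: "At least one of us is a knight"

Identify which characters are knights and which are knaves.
Ivy is a knave.
Grace is a knave.
Paul is a knave.
Victor is a knave.

Verification:
- Ivy (knave) says "Grace tells the truth" - this is FALSE (a lie) because Grace is a knave.
- Grace (knave) says "Victor and I are different types" - this is FALSE (a lie) because Grace is a knave and Victor is a knave.
- Paul (knave) says "I am a knight" - this is FALSE (a lie) because Paul is a knave.
- Victor (knave) says "At least one of us is a knight" - this is FALSE (a lie) because no one is a knight.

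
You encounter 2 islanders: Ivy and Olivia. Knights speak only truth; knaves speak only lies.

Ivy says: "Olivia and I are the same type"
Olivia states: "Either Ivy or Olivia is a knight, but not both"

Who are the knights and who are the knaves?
Ivy is a knave.
Olivia is a knight.

Verification:
- Ivy (knave) says "Olivia and I are the same type" - this is FALSE (a lie) because Ivy is a knave and Olivia is a knight.
- Olivia (knight) says "Either Ivy or Olivia is a knight, but not both" - this is TRUE because Ivy is a knave and Olivia is a knight.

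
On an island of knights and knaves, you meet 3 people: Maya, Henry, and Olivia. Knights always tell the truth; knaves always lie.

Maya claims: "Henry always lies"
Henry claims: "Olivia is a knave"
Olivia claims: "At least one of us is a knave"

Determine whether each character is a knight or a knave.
Maya is a knight.
Henry is a knave.
Olivia is a knight.

Verification:
- Maya (knight) says "Henry always lies" - this is TRUE because Henry is a knave.
- Henry (knave) says "Olivia is a knave" - this is FALSE (a lie) because Olivia is a knight.
- Olivia (knight) says "At least one of us is a knave" - this is TRUE because Henry is a knave.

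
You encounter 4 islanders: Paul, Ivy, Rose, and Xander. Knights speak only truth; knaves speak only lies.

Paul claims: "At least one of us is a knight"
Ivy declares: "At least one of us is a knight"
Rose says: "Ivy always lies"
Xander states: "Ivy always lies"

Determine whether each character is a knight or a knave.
Paul is a knight.
Ivy is a knight.
Rose is a knave.
Xander is a knave.

Verification:
- Paul (knight) says "At least one of us is a knight" - this is TRUE because Paul and Ivy are knights.
- Ivy (knight) says "At least one of us is a knight" - this is TRUE because Paul and Ivy are knights.
- Rose (knave) says "Ivy always lies" - this is FALSE (a lie) because Ivy is a knight.
- Xander (knave) says "Ivy always lies" - this is FALSE (a lie) because Ivy is a knight.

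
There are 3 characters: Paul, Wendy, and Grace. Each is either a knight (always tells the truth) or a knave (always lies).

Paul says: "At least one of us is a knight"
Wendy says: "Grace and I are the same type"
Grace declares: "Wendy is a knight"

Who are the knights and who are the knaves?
Paul is a knight.
Wendy is a knight.
Grace is a knight.

Verification:
- Paul (knight) says "At least one of us is a knight" - this is TRUE because Paul, Wendy, and Grace are knights.
- Wendy (knight) says "Grace and I are the same type" - this is TRUE because Wendy is a knight and Grace is a knight.
- Grace (knight) says "Wendy is a knight" - this is TRUE because Wendy is a knight.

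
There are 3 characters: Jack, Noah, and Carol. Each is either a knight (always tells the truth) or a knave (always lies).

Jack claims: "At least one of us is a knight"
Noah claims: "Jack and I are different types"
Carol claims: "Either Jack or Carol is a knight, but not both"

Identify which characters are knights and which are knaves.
Jack is a knave.
Noah is a knave.
Carol is a knave.

Verification:
- Jack (knave) says "At least one of us is a knight" - this is FALSE (a lie) because no one is a knight.
- Noah (knave) says "Jack and I are different types" - this is FALSE (a lie) because Noah is a knave and Jack is a knave.
- Carol (knave) says "Either Jack or Carol is a knight, but not both" - this is FALSE (a lie) because Jack is a knave and Carol is a knave.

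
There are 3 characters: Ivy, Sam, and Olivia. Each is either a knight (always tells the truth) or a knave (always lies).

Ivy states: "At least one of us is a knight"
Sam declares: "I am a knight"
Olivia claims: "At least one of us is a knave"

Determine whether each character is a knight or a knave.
Ivy is a knight.
Sam is a knave.
Olivia is a knight.

Verification:
- Ivy (knight) says "At least one of us is a knight" - this is TRUE because Ivy and Olivia are knights.
- Sam (knave) says "I am a knight" - this is FALSE (a lie) because Sam is a knave.
- Olivia (knight) says "At least one of us is a knave" - this is TRUE because Sam is a knave.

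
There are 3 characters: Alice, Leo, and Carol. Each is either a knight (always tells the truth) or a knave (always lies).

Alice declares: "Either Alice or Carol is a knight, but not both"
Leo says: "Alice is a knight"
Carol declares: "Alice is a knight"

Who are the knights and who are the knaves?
Alice is a knave.
Leo is a knave.
Carol is a knave.

Verification:
- Alice (knave) says "Either Alice or Carol is a knight, but not both" - this is FALSE (a lie) because Alice is a knave and Carol is a knave.
- Leo (knave) says "Alice is a knight" - this is FALSE (a lie) because Alice is a knave.
- Carol (knave) says "Alice is a knight" - this is FALSE (a lie) because Alice is a knave.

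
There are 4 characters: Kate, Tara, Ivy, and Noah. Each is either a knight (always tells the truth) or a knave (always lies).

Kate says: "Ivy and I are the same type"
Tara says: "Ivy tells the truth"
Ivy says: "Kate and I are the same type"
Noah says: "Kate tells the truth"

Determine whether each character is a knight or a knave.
Kate is a knight.
Tara is a knight.
Ivy is a knight.
Noah is a knight.

Verification:
- Kate (knight) says "Ivy and I are the same type" - this is TRUE because Kate is a knight and Ivy is a knight.
- Tara (knight) says "Ivy tells the truth" - this is TRUE because Ivy is a knight.
- Ivy (knight) says "Kate and I are the same type" - this is TRUE because Ivy is a knight and Kate is a knight.
- Noah (knight) says "Kate tells the truth" - this is TRUE because Kate is a knight.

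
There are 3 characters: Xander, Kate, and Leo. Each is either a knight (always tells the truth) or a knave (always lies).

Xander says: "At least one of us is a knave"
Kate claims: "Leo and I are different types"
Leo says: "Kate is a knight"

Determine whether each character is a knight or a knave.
Xander is a knight.
Kate is a knave.
Leo is a knave.

Verification:
- Xander (knight) says "At least one of us is a knave" - this is TRUE because Kate and Leo are knaves.
- Kate (knave) says "Leo and I are different types" - this is FALSE (a lie) because Kate is a knave and Leo is a knave.
- Leo (knave) says "Kate is a knight" - this is FALSE (a lie) because Kate is a knave.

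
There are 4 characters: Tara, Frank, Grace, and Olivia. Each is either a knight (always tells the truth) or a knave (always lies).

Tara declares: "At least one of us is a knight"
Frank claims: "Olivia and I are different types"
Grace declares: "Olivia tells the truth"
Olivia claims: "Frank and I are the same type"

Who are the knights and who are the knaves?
Tara is a knight.
Frank is a knight.
Grace is a knave.
Olivia is a knave.

Verification:
- Tara (knight) says "At least one of us is a knight" - this is TRUE because Tara and Frank are knights.
- Frank (knight) says "Olivia and I are different types" - this is TRUE because Frank is a knight and Olivia is a knave.
- Grace (knave) says "Olivia tells the truth" - this is FALSE (a lie) because Olivia is a knave.
- Olivia (knave) says "Frank and I are the same type" - this is FALSE (a lie) because Olivia is a knave and Frank is a knight.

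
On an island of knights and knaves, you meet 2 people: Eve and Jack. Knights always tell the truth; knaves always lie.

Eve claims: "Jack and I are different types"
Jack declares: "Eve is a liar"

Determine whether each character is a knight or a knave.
Eve is a knight.
Jack is a knave.

Verification:
- Eve (knight) says "Jack and I are different types" - this is TRUE because Eve is a knight and Jack is a knave.
- Jack (knave) says "Eve is a liar" - this is FALSE (a lie) because Eve is a knight.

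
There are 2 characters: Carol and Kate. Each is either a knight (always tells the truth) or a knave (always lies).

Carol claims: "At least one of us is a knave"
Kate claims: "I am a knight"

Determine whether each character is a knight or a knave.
Carol is a knight.
Kate is a knave.

Verification:
- Carol (knight) says "At least one of us is a knave" - this is TRUE because Kate is a knave.
- Kate (knave) says "I am a knight" - this is FALSE (a lie) because Kate is a knave.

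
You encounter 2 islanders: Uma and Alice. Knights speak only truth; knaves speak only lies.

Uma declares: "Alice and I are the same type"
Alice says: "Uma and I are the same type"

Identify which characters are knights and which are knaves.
Uma is a knight.
Alice is a knight.

Verification:
- Uma (knight) says "Alice and I are the same type" - this is TRUE because Uma is a knight and Alice is a knight.
- Alice (knight) says "Uma and I are the same type" - this is TRUE because Alice is a knight and Uma is a knight.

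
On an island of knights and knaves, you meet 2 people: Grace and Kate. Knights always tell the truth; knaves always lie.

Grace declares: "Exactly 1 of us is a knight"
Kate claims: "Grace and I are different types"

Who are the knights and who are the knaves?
Grace is a knave.
Kate is a knave.

Verification:
- Grace (knave) says "Exactly 1 of us is a knight" - this is FALSE (a lie) because there are 0 knights.
- Kate (knave) says "Grace and I are different types" - this is FALSE (a lie) because Kate is a knave and Grace is a knave.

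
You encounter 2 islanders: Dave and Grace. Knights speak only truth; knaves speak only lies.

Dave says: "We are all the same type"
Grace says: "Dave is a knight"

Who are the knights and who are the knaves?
Dave is a knight.
Grace is a knight.

Verification:
- Dave (knight) says "We are all the same type" - this is TRUE because Dave and Grace are knights.
- Grace (knight) says "Dave is a knight" - this is TRUE because Dave is a knight.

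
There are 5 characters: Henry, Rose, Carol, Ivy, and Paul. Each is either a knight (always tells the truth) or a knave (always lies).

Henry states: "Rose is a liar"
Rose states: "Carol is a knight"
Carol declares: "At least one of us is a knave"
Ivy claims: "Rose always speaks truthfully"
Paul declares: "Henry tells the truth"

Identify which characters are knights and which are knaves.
Henry is a knave.
Rose is a knight.
Carol is a knight.
Ivy is a knight.
Paul is a knave.

Verification:
- Henry (knave) says "Rose is a liar" - this is FALSE (a lie) because Rose is a knight.
- Rose (knight) says "Carol is a knight" - this is TRUE because Carol is a knight.
- Carol (knight) says "At least one of us is a knave" - this is TRUE because Henry and Paul are knaves.
- Ivy (knight) says "Rose always speaks truthfully" - this is TRUE because Rose is a knight.
- Paul (knave) says "Henry tells the truth" - this is FALSE (a lie) because Henry is a knave.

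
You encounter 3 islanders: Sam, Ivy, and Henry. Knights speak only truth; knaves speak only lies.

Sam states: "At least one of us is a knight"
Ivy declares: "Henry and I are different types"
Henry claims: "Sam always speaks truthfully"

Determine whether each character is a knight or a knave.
Sam is a knave.
Ivy is a knave.
Henry is a knave.

Verification:
- Sam (knave) says "At least one of us is a knight" - this is FALSE (a lie) because no one is a knight.
- Ivy (knave) says "Henry and I are different types" - this is FALSE (a lie) because Ivy is a knave and Henry is a knave.
- Henry (knave) says "Sam always speaks truthfully" - this is FALSE (a lie) because Sam is a knave.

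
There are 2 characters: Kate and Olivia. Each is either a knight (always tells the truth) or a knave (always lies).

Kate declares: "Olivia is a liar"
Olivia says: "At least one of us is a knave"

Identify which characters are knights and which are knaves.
Kate is a knave.
Olivia is a knight.

Verification:
- Kate (knave) says "Olivia is a liar" - this is FALSE (a lie) because Olivia is a knight.
- Olivia (knight) says "At least one of us is a knave" - this is TRUE because Kate is a knave.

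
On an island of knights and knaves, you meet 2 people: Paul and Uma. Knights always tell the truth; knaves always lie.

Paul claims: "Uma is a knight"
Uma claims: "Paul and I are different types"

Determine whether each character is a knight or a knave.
Paul is a knave.
Uma is a knave.

Verification:
- Paul (knave) says "Uma is a knight" - this is FALSE (a lie) because Uma is a knave.
- Uma (knave) says "Paul and I are different types" - this is FALSE (a lie) because Uma is a knave and Paul is a knave.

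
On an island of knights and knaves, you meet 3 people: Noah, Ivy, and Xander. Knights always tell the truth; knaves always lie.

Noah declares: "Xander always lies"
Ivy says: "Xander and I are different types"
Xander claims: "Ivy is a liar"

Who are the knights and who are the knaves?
Noah is a knight.
Ivy is a knight.
Xander is a knave.

Verification:
- Noah (knight) says "Xander always lies" - this is TRUE because Xander is a knave.
- Ivy (knight) says "Xander and I are different types" - this is TRUE because Ivy is a knight and Xander is a knave.
- Xander (knave) says "Ivy is a liar" - this is FALSE (a lie) because Ivy is a knight.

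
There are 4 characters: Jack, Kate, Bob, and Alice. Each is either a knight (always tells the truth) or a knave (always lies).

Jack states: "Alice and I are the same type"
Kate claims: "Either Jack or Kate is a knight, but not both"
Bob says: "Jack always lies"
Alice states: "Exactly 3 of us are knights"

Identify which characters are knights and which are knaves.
Jack is a knave.
Kate is a knight.
Bob is a knight.
Alice is a knight.

Verification:
- Jack (knave) says "Alice and I are the same type" - this is FALSE (a lie) because Jack is a knave and Alice is a knight.
- Kate (knight) says "Either Jack or Kate is a knight, but not both" - this is TRUE because Jack is a knave and Kate is a knight.
- Bob (knight) says "Jack always lies" - this is TRUE because Jack is a knave.
- Alice (knight) says "Exactly 3 of us are knights" - this is TRUE because there are 3 knights.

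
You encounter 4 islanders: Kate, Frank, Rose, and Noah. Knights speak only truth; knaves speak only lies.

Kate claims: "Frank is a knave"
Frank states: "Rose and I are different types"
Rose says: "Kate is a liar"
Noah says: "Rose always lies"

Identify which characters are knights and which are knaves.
Kate is a knight.
Frank is a knave.
Rose is a knave.
Noah is a knight.

Verification:
- Kate (knight) says "Frank is a knave" - this is TRUE because Frank is a knave.
- Frank (knave) says "Rose and I are different types" - this is FALSE (a lie) because Frank is a knave and Rose is a knave.
- Rose (knave) says "Kate is a liar" - this is FALSE (a lie) because Kate is a knight.
- Noah (knight) says "Rose always lies" - this is TRUE because Rose is a knave.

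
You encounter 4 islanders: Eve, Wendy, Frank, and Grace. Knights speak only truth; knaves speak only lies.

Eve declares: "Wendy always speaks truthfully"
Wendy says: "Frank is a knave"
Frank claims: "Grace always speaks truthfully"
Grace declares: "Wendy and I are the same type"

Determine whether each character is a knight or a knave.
Eve is a knight.
Wendy is a knight.
Frank is a knave.
Grace is a knave.

Verification:
- Eve (knight) says "Wendy always speaks truthfully" - this is TRUE because Wendy is a knight.
- Wendy (knight) says "Frank is a knave" - this is TRUE because Frank is a knave.
- Frank (knave) says "Grace always speaks truthfully" - this is FALSE (a lie) because Grace is a knave.
- Grace (knave) says "Wendy and I are the same type" - this is FALSE (a lie) because Grace is a knave and Wendy is a knight.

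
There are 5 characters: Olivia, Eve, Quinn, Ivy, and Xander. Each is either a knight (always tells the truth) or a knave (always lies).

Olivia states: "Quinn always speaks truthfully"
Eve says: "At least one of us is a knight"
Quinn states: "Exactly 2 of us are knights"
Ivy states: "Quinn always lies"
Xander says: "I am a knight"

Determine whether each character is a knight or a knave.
Olivia is a knave.
Eve is a knight.
Quinn is a knave.
Ivy is a knight.
Xander is a knight.

Verification:
- Olivia (knave) says "Quinn always speaks truthfully" - this is FALSE (a lie) because Quinn is a knave.
- Eve (knight) says "At least one of us is a knight" - this is TRUE because Eve, Ivy, and Xander are knights.
- Quinn (knave) says "Exactly 2 of us are knights" - this is FALSE (a lie) because there are 3 knights.
- Ivy (knight) says "Quinn always lies" - this is TRUE because Quinn is a knave.
- Xander (knight) says "I am a knight" - this is TRUE because Xander is a knight.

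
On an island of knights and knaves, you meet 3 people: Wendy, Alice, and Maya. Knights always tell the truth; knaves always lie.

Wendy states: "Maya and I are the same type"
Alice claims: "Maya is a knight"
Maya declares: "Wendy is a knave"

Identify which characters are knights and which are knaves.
Wendy is a knave.
Alice is a knight.
Maya is a knight.

Verification:
- Wendy (knave) says "Maya and I are the same type" - this is FALSE (a lie) because Wendy is a knave and Maya is a knight.
- Alice (knight) says "Maya is a knight" - this is TRUE because Maya is a knight.
- Maya (knight) says "Wendy is a knave" - this is TRUE because Wendy is a knave.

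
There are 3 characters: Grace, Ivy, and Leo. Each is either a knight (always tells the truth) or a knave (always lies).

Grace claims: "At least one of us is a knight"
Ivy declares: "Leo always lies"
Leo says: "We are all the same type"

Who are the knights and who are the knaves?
Grace is a knight.
Ivy is a knight.
Leo is a knave.

Verification:
- Grace (knight) says "At least one of us is a knight" - this is TRUE because Grace and Ivy are knights.
- Ivy (knight) says "Leo always lies" - this is TRUE because Leo is a knave.
- Leo (knave) says "We are all the same type" - this is FALSE (a lie) because Grace and Ivy are knights and Leo is a knave.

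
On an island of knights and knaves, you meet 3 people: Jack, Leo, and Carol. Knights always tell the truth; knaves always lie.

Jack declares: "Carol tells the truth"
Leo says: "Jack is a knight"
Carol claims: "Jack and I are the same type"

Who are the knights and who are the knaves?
Jack is a knight.
Leo is a knight.
Carol is a knight.

Verification:
- Jack (knight) says "Carol tells the truth" - this is TRUE because Carol is a knight.
- Leo (knight) says "Jack is a knight" - this is TRUE because Jack is a knight.
- Carol (knight) says "Jack and I are the same type" - this is TRUE because Carol is a knight and Jack is a knight.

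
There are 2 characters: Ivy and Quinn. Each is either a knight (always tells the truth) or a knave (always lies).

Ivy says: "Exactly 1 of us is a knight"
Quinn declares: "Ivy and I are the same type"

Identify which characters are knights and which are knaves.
Ivy is a knight.
Quinn is a knave.

Verification:
- Ivy (knight) says "Exactly 1 of us is a knight" - this is TRUE because there are 1 knights.
- Quinn (knave) says "Ivy and I are the same type" - this is FALSE (a lie) because Quinn is a knave and Ivy is a knight.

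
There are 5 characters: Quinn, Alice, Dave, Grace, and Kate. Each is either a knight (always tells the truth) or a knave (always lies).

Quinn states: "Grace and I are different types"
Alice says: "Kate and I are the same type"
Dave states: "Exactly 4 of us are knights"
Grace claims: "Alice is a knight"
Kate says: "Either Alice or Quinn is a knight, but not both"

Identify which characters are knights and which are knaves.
Quinn is a knight.
Alice is a knave.
Dave is a knave.
Grace is a knave.
Kate is a knight.

Verification:
- Quinn (knight) says "Grace and I are different types" - this is TRUE because Quinn is a knight and Grace is a knave.
- Alice (knave) says "Kate and I are the same type" - this is FALSE (a lie) because Alice is a knave and Kate is a knight.
- Dave (knave) says "Exactly 4 of us are knights" - this is FALSE (a lie) because there are 2 knights.
- Grace (knave) says "Alice is a knight" - this is FALSE (a lie) because Alice is a knave.
- Kate (knight) says "Either Alice or Quinn is a knight, but not both" - this is TRUE because Alice is a knave and Quinn is a knight.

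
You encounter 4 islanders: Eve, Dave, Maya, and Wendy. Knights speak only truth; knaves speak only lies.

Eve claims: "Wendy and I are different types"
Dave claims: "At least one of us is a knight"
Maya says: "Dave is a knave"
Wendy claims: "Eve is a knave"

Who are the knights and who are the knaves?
Eve is a knight.
Dave is a knight.
Maya is a knave.
Wendy is a knave.

Verification:
- Eve (knight) says "Wendy and I are different types" - this is TRUE because Eve is a knight and Wendy is a knave.
- Dave (knight) says "At least one of us is a knight" - this is TRUE because Eve and Dave are knights.
- Maya (knave) says "Dave is a knave" - this is FALSE (a lie) because Dave is a knight.
- Wendy (knave) says "Eve is a knave" - this is FALSE (a lie) because Eve is a knight.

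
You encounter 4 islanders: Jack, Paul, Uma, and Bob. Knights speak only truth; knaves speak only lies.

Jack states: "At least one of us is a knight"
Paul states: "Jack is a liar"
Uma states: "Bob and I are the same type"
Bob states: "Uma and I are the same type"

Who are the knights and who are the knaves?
Jack is a knight.
Paul is a knave.
Uma is a knight.
Bob is a knight.

Verification:
- Jack (knight) says "At least one of us is a knight" - this is TRUE because Jack, Uma, and Bob are knights.
- Paul (knave) says "Jack is a liar" - this is FALSE (a lie) because Jack is a knight.
- Uma (knight) says "Bob and I are the same type" - this is TRUE because Uma is a knight and Bob is a knight.
- Bob (knight) says "Uma and I are the same type" - this is TRUE because Bob is a knight and Uma is a knight.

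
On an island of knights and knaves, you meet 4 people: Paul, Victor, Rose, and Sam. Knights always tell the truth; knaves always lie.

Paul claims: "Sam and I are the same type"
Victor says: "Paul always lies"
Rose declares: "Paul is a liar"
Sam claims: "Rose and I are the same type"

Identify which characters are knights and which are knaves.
Paul is a knave.
Victor is a knight.
Rose is a knight.
Sam is a knight.

Verification:
- Paul (knave) says "Sam and I are the same type" - this is FALSE (a lie) because Paul is a knave and Sam is a knight.
- Victor (knight) says "Paul always lies" - this is TRUE because Paul is a knave.
- Rose (knight) says "Paul is a liar" - this is TRUE because Paul is a knave.
- Sam (knight) says "Rose and I are the same type" - this is TRUE because Sam is a knight and Rose is a knight.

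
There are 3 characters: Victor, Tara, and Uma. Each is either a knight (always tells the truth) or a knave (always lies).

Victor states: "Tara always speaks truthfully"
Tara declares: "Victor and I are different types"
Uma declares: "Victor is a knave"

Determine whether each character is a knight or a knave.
Victor is a knave.
Tara is a knave.
Uma is a knight.

Verification:
- Victor (knave) says "Tara always speaks truthfully" - this is FALSE (a lie) because Tara is a knave.
- Tara (knave) says "Victor and I are different types" - this is FALSE (a lie) because Tara is a knave and Victor is a knave.
- Uma (knight) says "Victor is a knave" - this is TRUE because Victor is a knave.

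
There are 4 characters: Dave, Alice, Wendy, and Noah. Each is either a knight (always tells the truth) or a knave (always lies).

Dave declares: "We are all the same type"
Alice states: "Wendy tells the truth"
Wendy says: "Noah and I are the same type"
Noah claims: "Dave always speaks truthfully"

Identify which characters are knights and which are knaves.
Dave is a knight.
Alice is a knight.
Wendy is a knight.
Noah is a knight.

Verification:
- Dave (knight) says "We are all the same type" - this is TRUE because Dave, Alice, Wendy, and Noah are knights.
- Alice (knight) says "Wendy tells the truth" - this is TRUE because Wendy is a knight.
- Wendy (knight) says "Noah and I are the same type" - this is TRUE because Wendy is a knight and Noah is a knight.
- Noah (knight) says "Dave always speaks truthfully" - this is TRUE because Dave is a knight.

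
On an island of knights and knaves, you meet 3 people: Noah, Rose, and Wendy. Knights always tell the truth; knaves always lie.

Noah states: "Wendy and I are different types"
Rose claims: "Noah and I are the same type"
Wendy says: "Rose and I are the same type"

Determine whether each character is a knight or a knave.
Noah is a knight.
Rose is a knight.
Wendy is a knave.

Verification:
- Noah (knight) says "Wendy and I are different types" - this is TRUE because Noah is a knight and Wendy is a knave.
- Rose (knight) says "Noah and I are the same type" - this is TRUE because Rose is a knight and Noah is a knight.
- Wendy (knave) says "Rose and I are the same type" - this is FALSE (a lie) because Wendy is a knave and Rose is a knight.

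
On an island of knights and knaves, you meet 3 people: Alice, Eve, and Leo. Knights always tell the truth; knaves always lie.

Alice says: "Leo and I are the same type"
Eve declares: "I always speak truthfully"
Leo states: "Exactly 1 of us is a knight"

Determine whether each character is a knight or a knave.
Alice is a knave.
Eve is a knave.
Leo is a knight.

Verification:
- Alice (knave) says "Leo and I are the same type" - this is FALSE (a lie) because Alice is a knave and Leo is a knight.
- Eve (knave) says "I always speak truthfully" - this is FALSE (a lie) because Eve is a knave.
- Leo (knight) says "Exactly 1 of us is a knight" - this is TRUE because there are 1 knights.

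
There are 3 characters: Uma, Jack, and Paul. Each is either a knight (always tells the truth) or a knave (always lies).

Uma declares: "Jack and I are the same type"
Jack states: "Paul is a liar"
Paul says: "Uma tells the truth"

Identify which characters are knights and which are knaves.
Uma is a knave.
Jack is a knight.
Paul is a knave.

Verification:
- Uma (knave) says "Jack and I are the same type" - this is FALSE (a lie) because Uma is a knave and Jack is a knight.
- Jack (knight) says "Paul is a liar" - this is TRUE because Paul is a knave.
- Paul (knave) says "Uma tells the truth" - this is FALSE (a lie) because Uma is a knave.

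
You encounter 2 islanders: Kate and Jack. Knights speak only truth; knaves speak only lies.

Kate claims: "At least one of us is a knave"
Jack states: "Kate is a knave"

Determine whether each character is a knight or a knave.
Kate is a knight.
Jack is a knave.

Verification:
- Kate (knight) says "At least one of us is a knave" - this is TRUE because Jack is a knave.
- Jack (knave) says "Kate is a knave" - this is FALSE (a lie) because Kate is a knight.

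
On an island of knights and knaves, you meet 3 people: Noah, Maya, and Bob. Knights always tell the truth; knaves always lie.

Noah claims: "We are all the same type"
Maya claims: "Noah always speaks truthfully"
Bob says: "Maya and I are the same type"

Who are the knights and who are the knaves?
Noah is a knight.
Maya is a knight.
Bob is a knight.

Verification:
- Noah (knight) says "We are all the same type" - this is TRUE because Noah, Maya, and Bob are knights.
- Maya (knight) says "Noah always speaks truthfully" - this is TRUE because Noah is a knight.
- Bob (knight) says "Maya and I are the same type" - this is TRUE because Bob is a knight and Maya is a knight.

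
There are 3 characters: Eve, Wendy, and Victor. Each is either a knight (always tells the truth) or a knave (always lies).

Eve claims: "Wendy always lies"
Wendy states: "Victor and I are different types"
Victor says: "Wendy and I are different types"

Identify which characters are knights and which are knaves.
Eve is a knight.
Wendy is a knave.
Victor is a knave.

Verification:
- Eve (knight) says "Wendy always lies" - this is TRUE because Wendy is a knave.
- Wendy (knave) says "Victor and I are different types" - this is FALSE (a lie) because Wendy is a knave and Victor is a knave.
- Victor (knave) says "Wendy and I are different types" - this is FALSE (a lie) because Victor is a knave and Wendy is a knave.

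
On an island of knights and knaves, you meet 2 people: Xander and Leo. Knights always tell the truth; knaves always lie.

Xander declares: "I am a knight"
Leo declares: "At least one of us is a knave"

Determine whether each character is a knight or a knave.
Xander is a knave.
Leo is a knight.

Verification:
- Xander (knave) says "I am a knight" - this is FALSE (a lie) because Xander is a knave.
- Leo (knight) says "At least one of us is a knave" - this is TRUE because Xander is a knave.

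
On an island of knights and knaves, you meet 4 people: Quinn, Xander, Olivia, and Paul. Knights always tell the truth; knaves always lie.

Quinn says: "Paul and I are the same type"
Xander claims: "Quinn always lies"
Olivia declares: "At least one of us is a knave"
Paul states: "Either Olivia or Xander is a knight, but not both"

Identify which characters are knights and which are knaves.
Quinn is a knight.
Xander is a knave.
Olivia is a knight.
Paul is a knight.

Verification:
- Quinn (knight) says "Paul and I are the same type" - this is TRUE because Quinn is a knight and Paul is a knight.
- Xander (knave) says "Quinn always lies" - this is FALSE (a lie) because Quinn is a knight.
- Olivia (knight) says "At least one of us is a knave" - this is TRUE because Xander is a knave.
- Paul (knight) says "Either Olivia or Xander is a knight, but not both" - this is TRUE because Olivia is a knight and Xander is a knave.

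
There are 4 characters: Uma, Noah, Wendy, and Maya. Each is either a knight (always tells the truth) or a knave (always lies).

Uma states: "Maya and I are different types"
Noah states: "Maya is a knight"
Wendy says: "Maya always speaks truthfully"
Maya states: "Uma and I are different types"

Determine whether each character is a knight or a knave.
Uma is a knave.
Noah is a knave.
Wendy is a knave.
Maya is a knave.

Verification:
- Uma (knave) says "Maya and I are different types" - this is FALSE (a lie) because Uma is a knave and Maya is a knave.
- Noah (knave) says "Maya is a knight" - this is FALSE (a lie) because Maya is a knave.
- Wendy (knave) says "Maya always speaks truthfully" - this is FALSE (a lie) because Maya is a knave.
- Maya (knave) says "Uma and I are different types" - this is FALSE (a lie) because Maya is a knave and Uma is a knave.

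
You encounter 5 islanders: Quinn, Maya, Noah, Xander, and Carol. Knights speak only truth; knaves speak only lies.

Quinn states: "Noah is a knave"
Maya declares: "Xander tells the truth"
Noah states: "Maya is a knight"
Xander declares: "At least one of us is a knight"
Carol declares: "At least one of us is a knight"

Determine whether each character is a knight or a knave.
Quinn is a knave.
Maya is a knight.
Noah is a knight.
Xander is a knight.
Carol is a knight.

Verification:
- Quinn (knave) says "Noah is a knave" - this is FALSE (a lie) because Noah is a knight.
- Maya (knight) says "Xander tells the truth" - this is TRUE because Xander is a knight.
- Noah (knight) says "Maya is a knight" - this is TRUE because Maya is a knight.
- Xander (knight) says "At least one of us is a knight" - this is TRUE because Maya, Noah, Xander, and Carol are knights.
- Carol (knight) says "At least one of us is a knight" - this is TRUE because Maya, Noah, Xander, and Carol are knights.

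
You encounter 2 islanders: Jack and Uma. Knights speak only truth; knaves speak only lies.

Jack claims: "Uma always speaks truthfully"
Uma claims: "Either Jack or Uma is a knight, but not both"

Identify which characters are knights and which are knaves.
Jack is a knave.
Uma is a knave.

Verification:
- Jack (knave) says "Uma always speaks truthfully" - this is FALSE (a lie) because Uma is a knave.
- Uma (knave) says "Either Jack or Uma is a knight, but not both" - this is FALSE (a lie) because Jack is a knave and Uma is a knave.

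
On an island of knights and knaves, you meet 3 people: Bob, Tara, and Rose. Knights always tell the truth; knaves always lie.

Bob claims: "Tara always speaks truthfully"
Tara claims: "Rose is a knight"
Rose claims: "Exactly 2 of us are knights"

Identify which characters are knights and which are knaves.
Bob is a knave.
Tara is a knave.
Rose is a knave.

Verification:
- Bob (knave) says "Tara always speaks truthfully" - this is FALSE (a lie) because Tara is a knave.
- Tara (knave) says "Rose is a knight" - this is FALSE (a lie) because Rose is a knave.
- Rose (knave) says "Exactly 2 of us are knights" - this is FALSE (a lie) because there are 0 knights.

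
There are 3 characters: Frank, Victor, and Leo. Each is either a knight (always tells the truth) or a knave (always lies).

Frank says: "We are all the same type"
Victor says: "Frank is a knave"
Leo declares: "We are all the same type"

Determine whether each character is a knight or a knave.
Frank is a knave.
Victor is a knight.
Leo is a knave.

Verification:
- Frank (knave) says "We are all the same type" - this is FALSE (a lie) because Victor is a knight and Frank and Leo are knaves.
- Victor (knight) says "Frank is a knave" - this is TRUE because Frank is a knave.
- Leo (knave) says "We are all the same type" - this is FALSE (a lie) because Victor is a knight and Frank and Leo are knaves.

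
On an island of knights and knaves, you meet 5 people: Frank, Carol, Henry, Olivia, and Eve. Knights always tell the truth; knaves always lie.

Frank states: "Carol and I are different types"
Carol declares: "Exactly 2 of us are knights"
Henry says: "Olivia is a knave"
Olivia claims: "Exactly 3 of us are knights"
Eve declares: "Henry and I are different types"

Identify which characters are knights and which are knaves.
Frank is a knight.
Carol is a knave.
Henry is a knave.
Olivia is a knight.
Eve is a knight.

Verification:
- Frank (knight) says "Carol and I are different types" - this is TRUE because Frank is a knight and Carol is a knave.
- Carol (knave) says "Exactly 2 of us are knights" - this is FALSE (a lie) because there are 3 knights.
- Henry (knave) says "Olivia is a knave" - this is FALSE (a lie) because Olivia is a knight.
- Olivia (knight) says "Exactly 3 of us are knights" - this is TRUE because there are 3 knights.
- Eve (knight) says "Henry and I are different types" - this is TRUE because Eve is a knight and Henry is a knave.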